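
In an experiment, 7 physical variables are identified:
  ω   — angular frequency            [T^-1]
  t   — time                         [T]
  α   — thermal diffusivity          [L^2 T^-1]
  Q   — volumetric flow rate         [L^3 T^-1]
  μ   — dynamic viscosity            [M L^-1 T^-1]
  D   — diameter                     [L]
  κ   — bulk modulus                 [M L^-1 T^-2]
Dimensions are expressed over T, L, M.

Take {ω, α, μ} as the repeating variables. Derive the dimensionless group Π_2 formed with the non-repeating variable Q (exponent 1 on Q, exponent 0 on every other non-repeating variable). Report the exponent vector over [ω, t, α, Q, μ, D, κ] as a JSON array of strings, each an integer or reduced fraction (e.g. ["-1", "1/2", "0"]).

Write exponents as rows T,L,M / cols ω,t,α,Q,μ,D,κ:
  T: [-1  1 -1 -1 -1  0 -2]
  L: [ 0  0  2  3 -1  1 -1]
  M: [ 0  0  0  0  1  0  1]
Echelon form has 3 nonzero rows (pivots: ω,α,μ)
Pivot set = {ω,α,μ}, free = {t,Q,D,κ}
RREF:
  r0: [   1   -1    0 -1/2    0 -1/2    1]
  r1: [   0    0    1  3/2    0  1/2    0]
  r2: [   0    0    0    0    1    0    1]
Fix exponent of Q at 1, t at 0, D at 0, κ at 0; solve each RREF row for its pivot's exponent:
  r0: exp(ω) + (-1/2)·1 = 0 ⇒ exp(ω) = 1/2
  r1: exp(α) + (3/2)·1 = 0 ⇒ exp(α) = -3/2
  r2: exp(μ) + (0)·1 = 0 ⇒ exp(μ) = 0
Π_2 = ω^(1/2) · α^(-3/2) · Q

["1/2", "0", "-3/2", "1", "0", "0", "0"]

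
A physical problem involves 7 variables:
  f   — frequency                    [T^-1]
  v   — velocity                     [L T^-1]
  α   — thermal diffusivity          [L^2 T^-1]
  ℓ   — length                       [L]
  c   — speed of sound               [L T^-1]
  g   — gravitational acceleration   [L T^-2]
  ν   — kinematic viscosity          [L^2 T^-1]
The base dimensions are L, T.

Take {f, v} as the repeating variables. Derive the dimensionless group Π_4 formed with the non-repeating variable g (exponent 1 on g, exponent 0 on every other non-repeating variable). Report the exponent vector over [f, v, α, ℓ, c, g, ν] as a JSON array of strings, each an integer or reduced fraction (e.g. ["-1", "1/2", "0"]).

Dimensional matrix (L×T by f×v×α×ℓ×c×g×ν):
  L: [ 0  1  2  1  1  1  2]
  T: [-1 -1 -1  0 -1 -2 -1]
Echelon form has 2 nonzero rows (pivots: f,v)
Pivot set = {f,v}, free = {α,ℓ,c,g,ν}
RREF:
  r0: [   1    0   -1   -1    0    1   -1]
  r1: [   0    1    2    1    1    1    2]
Fix exponent of g at 1, α at 0, ℓ at 0, c at 0, ν at 0; solve each RREF row for its pivot's exponent:
  r0: exp(f) + (1)·1 = 0 ⇒ exp(f) = -1
  r1: exp(v) + (1)·1 = 0 ⇒ exp(v) = -1
Π_4 = f^-1 · v^-1 · g

["-1", "-1", "0", "0", "0", "1", "0"]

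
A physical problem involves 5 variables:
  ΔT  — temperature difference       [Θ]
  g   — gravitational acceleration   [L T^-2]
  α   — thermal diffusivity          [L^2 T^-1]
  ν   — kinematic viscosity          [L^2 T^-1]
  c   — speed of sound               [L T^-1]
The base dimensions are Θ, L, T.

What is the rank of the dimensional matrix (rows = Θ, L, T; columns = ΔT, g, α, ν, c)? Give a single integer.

Write exponents as rows Θ,L,T / cols ΔT,g,α,ν,c:
  Θ: [ 1  0  0  0  0]
  L: [ 0  1  2  2  1]
  T: [ 0 -2 -1 -1 -1]
Echelon form has 3 nonzero rows (pivots: ΔT,g,α)

3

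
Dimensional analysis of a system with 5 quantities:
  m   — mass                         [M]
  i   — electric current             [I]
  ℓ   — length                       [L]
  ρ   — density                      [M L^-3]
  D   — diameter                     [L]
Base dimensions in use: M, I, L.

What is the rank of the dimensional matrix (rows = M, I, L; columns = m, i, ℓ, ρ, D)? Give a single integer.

Write exponents as rows M,I,L / cols m,i,ℓ,ρ,D:
  M: [ 1  0  0  1  0]
  I: [ 0  1  0  0  0]
  L: [ 0  0  1 -3  1]
RREF → pivots at {m,i,ℓ} ⇒ r = 3

3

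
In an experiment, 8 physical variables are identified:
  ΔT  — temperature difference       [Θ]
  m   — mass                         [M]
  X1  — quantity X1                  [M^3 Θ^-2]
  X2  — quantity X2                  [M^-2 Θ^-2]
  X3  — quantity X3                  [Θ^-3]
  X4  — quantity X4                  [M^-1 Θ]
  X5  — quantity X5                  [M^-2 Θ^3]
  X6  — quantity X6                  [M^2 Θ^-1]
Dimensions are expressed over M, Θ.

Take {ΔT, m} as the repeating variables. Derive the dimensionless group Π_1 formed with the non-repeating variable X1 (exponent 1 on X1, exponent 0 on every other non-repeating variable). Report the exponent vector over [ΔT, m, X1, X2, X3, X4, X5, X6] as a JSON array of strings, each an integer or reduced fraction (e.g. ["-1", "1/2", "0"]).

Dimensional matrix (M×Θ by ΔT×m×X1×X2×X3×X4×X5×X6):
  M: [ 0  1  3 -2  0 -1 -2  2]
  Θ: [ 1  0 -2 -2 -3  1  3 -1]
Row reduction gives pivot columns ΔT,m; rank = 2
Pivot set = {ΔT,m}, free = {X1,X2,X3,X4,X5,X6}
RREF:
  r0: [   1    0   -2   -2   -3    1    3   -1]
  r1: [   0    1    3   -2    0   -1   -2    2]
Fix exponent of X1 at 1, X2 at 0, X3 at 0, X4 at 0, X5 at 0, X6 at 0; solve each RREF row for its pivot's exponent:
  r0: exp(ΔT) + (-2)·1 = 0 ⇒ exp(ΔT) = 2
  r1: exp(m) + (3)·1 = 0 ⇒ exp(m) = -3
Π_1 = ΔT^2 · m^-3 · X1

["2", "-3", "1", "0", "0", "0", "0", "0"]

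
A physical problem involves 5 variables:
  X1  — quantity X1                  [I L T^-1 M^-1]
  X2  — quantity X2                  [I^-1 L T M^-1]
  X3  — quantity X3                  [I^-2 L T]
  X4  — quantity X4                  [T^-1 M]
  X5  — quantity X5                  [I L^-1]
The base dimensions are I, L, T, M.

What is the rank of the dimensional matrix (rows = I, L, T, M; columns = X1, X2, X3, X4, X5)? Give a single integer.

Dimensional matrix (I×L×T×M by X1×X2×X3×X4×X5):
  I: [ 1 -1 -2  0  1]
  L: [ 1  1  1  0 -1]
  T: [-1  1  1 -1  0]
  M: [-1 -1  0  1  0]
Echelon form has 3 nonzero rows (pivots: X1,X2,X3)

3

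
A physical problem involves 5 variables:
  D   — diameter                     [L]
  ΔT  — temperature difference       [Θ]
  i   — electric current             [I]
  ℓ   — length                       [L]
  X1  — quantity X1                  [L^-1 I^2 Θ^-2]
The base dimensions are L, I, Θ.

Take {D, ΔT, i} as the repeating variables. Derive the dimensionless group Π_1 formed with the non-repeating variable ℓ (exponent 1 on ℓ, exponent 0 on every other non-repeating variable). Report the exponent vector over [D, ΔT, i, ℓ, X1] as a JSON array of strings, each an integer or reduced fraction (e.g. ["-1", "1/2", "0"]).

Write exponents as rows L,I,Θ / cols D,ΔT,i,ℓ,X1:
  L: [ 1  0  0  1 -1]
  I: [ 0  0  1  0  2]
  Θ: [ 0  1  0  0 -2]
RREF → pivots at {D,ΔT,i} ⇒ r = 3
Pivot set = {D,ΔT,i}, free = {ℓ,X1}
RREF:
  r0: [   1    0    0    1   -1]
  r1: [   0    1    0    0   -2]
  r2: [   0    0    1    0    2]
Fix exponent of ℓ at 1, X1 at 0; solve each RREF row for its pivot's exponent:
  r0: exp(D) + (1)·1 = 0 ⇒ exp(D) = -1
  r1: exp(ΔT) + (0)·1 = 0 ⇒ exp(ΔT) = 0
  r2: exp(i) + (0)·1 = 0 ⇒ exp(i) = 0
Π_1 = D^-1 · ℓ

["-1", "0", "0", "1", "0"]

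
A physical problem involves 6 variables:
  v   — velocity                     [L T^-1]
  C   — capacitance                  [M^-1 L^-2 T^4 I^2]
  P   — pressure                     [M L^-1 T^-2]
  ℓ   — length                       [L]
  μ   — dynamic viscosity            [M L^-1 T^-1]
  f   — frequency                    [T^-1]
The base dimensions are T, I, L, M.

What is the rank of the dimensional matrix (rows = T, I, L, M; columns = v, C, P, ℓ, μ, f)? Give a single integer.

4

Write exponents as rows T,I,L,M / cols v,C,P,ℓ,μ,f:
  T: [-1  4 -2  0 -1 -1]
  I: [ 0  2  0  0  0  0]
  L: [ 1 -2 -1  1 -1  0]
  M: [ 0 -1  1  0  1  0]
RREF → pivots at {v,C,P,ℓ} ⇒ r = 4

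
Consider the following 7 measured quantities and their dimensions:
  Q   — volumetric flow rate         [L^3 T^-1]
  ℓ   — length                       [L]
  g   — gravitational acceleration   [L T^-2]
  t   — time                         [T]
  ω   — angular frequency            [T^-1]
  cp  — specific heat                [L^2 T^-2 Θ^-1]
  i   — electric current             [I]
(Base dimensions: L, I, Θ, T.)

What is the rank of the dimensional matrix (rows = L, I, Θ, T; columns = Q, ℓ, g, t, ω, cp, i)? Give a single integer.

4

Exponent matrix [L,I,Θ,T] × [Q,ℓ,g,t,ω,cp,i]:
  L: [ 3  1  1  0  0  2  0]
  I: [ 0  0  0  0  0  0  1]
  Θ: [ 0  0  0  0  0 -1  0]
  T: [-1  0 -2  1 -1 -2  0]
RREF → pivots at {Q,ℓ,cp,i} ⇒ r = 4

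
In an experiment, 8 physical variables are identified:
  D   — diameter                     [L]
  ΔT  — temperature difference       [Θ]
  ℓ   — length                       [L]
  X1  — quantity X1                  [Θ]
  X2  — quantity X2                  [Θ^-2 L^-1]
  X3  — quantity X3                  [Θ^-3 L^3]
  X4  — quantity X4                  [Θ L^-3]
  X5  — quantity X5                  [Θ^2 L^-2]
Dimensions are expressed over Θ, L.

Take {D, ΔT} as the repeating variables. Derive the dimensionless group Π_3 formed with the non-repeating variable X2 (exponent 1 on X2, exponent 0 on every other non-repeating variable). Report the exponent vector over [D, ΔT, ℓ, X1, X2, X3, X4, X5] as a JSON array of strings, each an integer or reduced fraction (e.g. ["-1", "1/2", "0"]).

["1", "2", "0", "0", "1", "0", "0", "0"]

Dimensional matrix (Θ×L by D×ΔT×ℓ×X1×X2×X3×X4×X5):
  Θ: [ 0  1  0  1 -2 -3  1  2]
  L: [ 1  0  1  0 -1  3 -3 -2]
Echelon form has 2 nonzero rows (pivots: D,ΔT)
Pivot set = {D,ΔT}, free = {ℓ,X1,X2,X3,X4,X5}
RREF:
  r0: [   1    0    1    0   -1    3   -3   -2]
  r1: [   0    1    0    1   -2   -3    1    2]
Fix exponent of X2 at 1, ℓ at 0, X1 at 0, X3 at 0, X4 at 0, X5 at 0; solve each RREF row for its pivot's exponent:
  r0: exp(D) + (-1)·1 = 0 ⇒ exp(D) = 1
  r1: exp(ΔT) + (-2)·1 = 0 ⇒ exp(ΔT) = 2
Π_3 = D · ΔT^2 · X2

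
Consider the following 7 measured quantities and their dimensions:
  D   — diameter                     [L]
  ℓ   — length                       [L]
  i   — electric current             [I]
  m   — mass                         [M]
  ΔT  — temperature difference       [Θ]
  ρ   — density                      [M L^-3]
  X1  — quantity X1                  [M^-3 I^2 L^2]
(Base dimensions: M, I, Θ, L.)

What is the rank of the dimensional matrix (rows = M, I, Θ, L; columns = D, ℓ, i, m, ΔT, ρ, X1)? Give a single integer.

4

Write exponents as rows M,I,Θ,L / cols D,ℓ,i,m,ΔT,ρ,X1:
  M: [ 0  0  0  1  0  1 -3]
  I: [ 0  0  1  0  0  0  2]
  Θ: [ 0  0  0  0  1  0  0]
  L: [ 1  1  0  0  0 -3  2]
RREF → pivots at {D,i,m,ΔT} ⇒ r = 4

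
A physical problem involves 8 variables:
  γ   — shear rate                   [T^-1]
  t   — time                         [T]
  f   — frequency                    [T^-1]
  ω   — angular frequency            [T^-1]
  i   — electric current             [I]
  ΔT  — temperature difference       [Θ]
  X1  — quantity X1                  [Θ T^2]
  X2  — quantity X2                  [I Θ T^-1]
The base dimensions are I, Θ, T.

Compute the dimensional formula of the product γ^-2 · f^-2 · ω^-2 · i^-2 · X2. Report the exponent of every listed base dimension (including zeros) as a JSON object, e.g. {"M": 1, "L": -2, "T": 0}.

Write exponents as rows I,Θ,T / cols γ,t,f,ω,i,ΔT,X1,X2:
  I: [ 0  0  0  0  1  0  0  1]
  Θ: [ 0  0  0  0  0  1  1  1]
  T: [-1  1 -1 -1  0  0  2 -1]
  [I]: (-2)·0+(-2)·0+(-2)·0+(-2)·1+(1)·1 = -1
  [Θ]: (-2)·0+(-2)·0+(-2)·0+(-2)·0+(1)·1 = 1
  [T]: (-2)·-1+(-2)·-1+(-2)·-1+(-2)·0+(1)·-1 = 5
⇒ I^-1 Θ T^5

{"I": -1, "Θ": 1, "T": 5}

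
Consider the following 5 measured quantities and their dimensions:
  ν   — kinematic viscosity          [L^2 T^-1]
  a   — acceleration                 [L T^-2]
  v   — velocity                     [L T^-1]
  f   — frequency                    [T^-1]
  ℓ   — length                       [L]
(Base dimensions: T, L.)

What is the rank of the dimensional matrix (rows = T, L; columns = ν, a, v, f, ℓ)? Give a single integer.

Exponent matrix [T,L] × [ν,a,v,f,ℓ]:
  T: [-1 -2 -1 -1  0]
  L: [ 2  1  1  0  1]
Echelon form has 2 nonzero rows (pivots: ν,a)

2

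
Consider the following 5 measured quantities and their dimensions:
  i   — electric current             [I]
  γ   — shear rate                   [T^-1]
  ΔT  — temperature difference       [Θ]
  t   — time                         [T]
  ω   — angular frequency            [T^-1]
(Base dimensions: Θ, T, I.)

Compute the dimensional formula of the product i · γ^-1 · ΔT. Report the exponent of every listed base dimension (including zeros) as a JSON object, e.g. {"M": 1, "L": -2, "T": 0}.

Exponent matrix [Θ,T,I] × [i,γ,ΔT,t,ω]:
  Θ: [ 0  0  1  0  0]
  T: [ 0 -1  0  1 -1]
  I: [ 1  0  0  0  0]
  [Θ]: (1)·0+(-1)·0+(1)·1 = 1
  [T]: (1)·0+(-1)·-1+(1)·0 = 1
  [I]: (1)·1+(-1)·0+(1)·0 = 1
⇒ Θ T I

{"Θ": 1, "T": 1, "I": 1}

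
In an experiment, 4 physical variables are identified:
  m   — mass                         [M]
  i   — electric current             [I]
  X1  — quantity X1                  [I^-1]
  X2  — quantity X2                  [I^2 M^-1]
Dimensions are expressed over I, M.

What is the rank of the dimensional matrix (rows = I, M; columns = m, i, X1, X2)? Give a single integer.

Write exponents as rows I,M / cols m,i,X1,X2:
  I: [ 0  1 -1  2]
  M: [ 1  0  0 -1]
Row reduction gives pivot columns m,i; rank = 2

2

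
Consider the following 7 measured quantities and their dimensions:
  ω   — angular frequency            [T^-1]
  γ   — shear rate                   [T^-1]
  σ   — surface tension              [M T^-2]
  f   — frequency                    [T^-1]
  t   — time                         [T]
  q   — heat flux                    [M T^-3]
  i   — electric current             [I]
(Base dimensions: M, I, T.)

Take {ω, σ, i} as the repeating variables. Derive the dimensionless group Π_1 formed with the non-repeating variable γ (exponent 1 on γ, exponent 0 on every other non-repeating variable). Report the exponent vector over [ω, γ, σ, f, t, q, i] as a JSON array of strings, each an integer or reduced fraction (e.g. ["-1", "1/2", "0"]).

Exponent matrix [M,I,T] × [ω,γ,σ,f,t,q,i]:
  M: [ 0  0  1  0  0  1  0]
  I: [ 0  0  0  0  0  0  1]
  T: [-1 -1 -2 -1  1 -3  0]
Row reduction gives pivot columns ω,σ,i; rank = 3
Repeat: ω,σ,i; free: γ,f,t,q
RREF:
  r0: [   1    1    0    1   -1    1    0]
  r1: [   0    0    1    0    0    1    0]
  r2: [   0    0    0    0    0    0    1]
Fix exponent of γ at 1, f at 0, t at 0, q at 0; solve each RREF row for its pivot's exponent:
  r0: exp(ω) + (1)·1 = 0 ⇒ exp(ω) = -1
  r1: exp(σ) + (0)·1 = 0 ⇒ exp(σ) = 0
  r2: exp(i) + (0)·1 = 0 ⇒ exp(i) = 0
Π_1 = ω^-1 · γ

["-1", "1", "0", "0", "0", "0", "0"]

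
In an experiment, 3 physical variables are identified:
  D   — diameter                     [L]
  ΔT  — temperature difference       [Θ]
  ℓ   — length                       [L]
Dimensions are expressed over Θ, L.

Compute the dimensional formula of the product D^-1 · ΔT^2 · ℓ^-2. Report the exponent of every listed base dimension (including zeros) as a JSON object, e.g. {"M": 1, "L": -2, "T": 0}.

{"Θ": 2, "L": -3}

Write exponents as rows Θ,L / cols D,ΔT,ℓ:
  Θ: [ 0  1  0]
  L: [ 1  0  1]
  [Θ]: (-1)·0+(2)·1+(-2)·0 = 2
  [L]: (-1)·1+(2)·0+(-2)·1 = -3
⇒ Θ^2 L^-3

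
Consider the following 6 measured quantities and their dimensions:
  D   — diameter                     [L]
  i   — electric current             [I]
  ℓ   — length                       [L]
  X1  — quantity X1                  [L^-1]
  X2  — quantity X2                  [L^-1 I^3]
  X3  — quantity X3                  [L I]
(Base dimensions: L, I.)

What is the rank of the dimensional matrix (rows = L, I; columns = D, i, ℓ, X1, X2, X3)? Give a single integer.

Write exponents as rows L,I / cols D,i,ℓ,X1,X2,X3:
  L: [ 1  0  1 -1 -1  1]
  I: [ 0  1  0  0  3  1]
Row reduction gives pivot columns D,i; rank = 2

2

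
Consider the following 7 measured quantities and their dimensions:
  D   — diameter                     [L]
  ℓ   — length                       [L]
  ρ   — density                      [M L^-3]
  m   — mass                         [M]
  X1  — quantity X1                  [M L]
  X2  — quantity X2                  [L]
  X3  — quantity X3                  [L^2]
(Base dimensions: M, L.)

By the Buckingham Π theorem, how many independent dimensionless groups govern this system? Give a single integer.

Dimensional matrix (M×L by D×ℓ×ρ×m×X1×X2×X3):
  M: [ 0  0  1  1  1  0  0]
  L: [ 1  1 -3  0  1  1  2]
Row reduction gives pivot columns D,ρ; rank = 2
7 vars − rank 2 = 5 Π groups

5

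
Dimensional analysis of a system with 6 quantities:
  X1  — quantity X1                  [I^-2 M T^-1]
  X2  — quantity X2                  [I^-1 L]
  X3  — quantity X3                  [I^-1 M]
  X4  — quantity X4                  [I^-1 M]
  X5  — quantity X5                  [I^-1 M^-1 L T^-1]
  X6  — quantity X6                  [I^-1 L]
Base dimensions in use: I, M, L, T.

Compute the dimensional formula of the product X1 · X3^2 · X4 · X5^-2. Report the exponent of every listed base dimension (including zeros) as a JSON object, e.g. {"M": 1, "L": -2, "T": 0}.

Write exponents as rows I,M,L,T / cols X1,X2,X3,X4,X5,X6:
  I: [-2 -1 -1 -1 -1 -1]
  M: [ 1  0  1  1 -1  0]
  L: [ 0  1  0  0  1  1]
  T: [-1  0  0  0 -1  0]
  [I]: (1)·-2+(2)·-1+(1)·-1+(-2)·-1 = -3
  [M]: (1)·1+(2)·1+(1)·1+(-2)·-1 = 6
  [L]: (1)·0+(2)·0+(1)·0+(-2)·1 = -2
  [T]: (1)·-1+(2)·0+(1)·0+(-2)·-1 = 1
⇒ I^-3 M^6 L^-2 T

{"I": -3, "M": 6, "L": -2, "T": 1}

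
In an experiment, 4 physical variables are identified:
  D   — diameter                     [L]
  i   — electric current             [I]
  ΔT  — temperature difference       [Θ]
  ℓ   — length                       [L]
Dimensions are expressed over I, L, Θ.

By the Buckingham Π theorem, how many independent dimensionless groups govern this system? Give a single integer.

Dimensional matrix (I×L×Θ by D×i×ΔT×ℓ):
  I: [ 0  1  0  0]
  L: [ 1  0  0  1]
  Θ: [ 0  0  1  0]
RREF → pivots at {D,i,ΔT} ⇒ r = 3
Π count = n − r = 4 − 3 = 1

1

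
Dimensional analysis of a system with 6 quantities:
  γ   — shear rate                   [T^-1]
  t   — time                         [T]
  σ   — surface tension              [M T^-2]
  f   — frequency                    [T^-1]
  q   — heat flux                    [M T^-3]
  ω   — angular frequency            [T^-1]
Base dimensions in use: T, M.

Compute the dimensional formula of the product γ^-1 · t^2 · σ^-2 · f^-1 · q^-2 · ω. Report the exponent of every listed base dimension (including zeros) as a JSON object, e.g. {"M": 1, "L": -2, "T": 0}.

{"T": 13, "M": -4}

Exponent matrix [T,M] × [γ,t,σ,f,q,ω]:
  T: [-1  1 -2 -1 -3 -1]
  M: [ 0  0  1  0  1  0]
  [T]: (-1)·-1+(2)·1+(-2)·-2+(-1)·-1+(-2)·-3+(1)·-1 = 13
  [M]: (-1)·0+(2)·0+(-2)·1+(-1)·0+(-2)·1+(1)·0 = -4
⇒ T^13 M^-4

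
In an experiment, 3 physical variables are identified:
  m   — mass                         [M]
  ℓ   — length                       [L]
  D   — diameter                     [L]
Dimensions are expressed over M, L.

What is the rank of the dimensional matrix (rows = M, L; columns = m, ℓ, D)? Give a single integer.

2

Dimensional matrix (M×L by m×ℓ×D):
  M: [ 1  0  0]
  L: [ 0  1  1]
RREF → pivots at {m,ℓ} ⇒ r = 2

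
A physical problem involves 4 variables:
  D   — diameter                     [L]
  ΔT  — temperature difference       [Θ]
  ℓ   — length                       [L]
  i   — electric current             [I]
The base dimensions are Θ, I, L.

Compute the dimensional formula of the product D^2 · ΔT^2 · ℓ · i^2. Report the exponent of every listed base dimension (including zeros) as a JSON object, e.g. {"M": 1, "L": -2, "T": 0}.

{"Θ": 2, "I": 2, "L": 3}

Dimensional matrix (Θ×I×L by D×ΔT×ℓ×i):
  Θ: [ 0  1  0  0]
  I: [ 0  0  0  1]
  L: [ 1  0  1  0]
  [Θ]: (2)·0+(2)·1+(1)·0+(2)·0 = 2
  [I]: (2)·0+(2)·0+(1)·0+(2)·1 = 2
  [L]: (2)·1+(2)·0+(1)·1+(2)·0 = 3
⇒ Θ^2 I^2 L^3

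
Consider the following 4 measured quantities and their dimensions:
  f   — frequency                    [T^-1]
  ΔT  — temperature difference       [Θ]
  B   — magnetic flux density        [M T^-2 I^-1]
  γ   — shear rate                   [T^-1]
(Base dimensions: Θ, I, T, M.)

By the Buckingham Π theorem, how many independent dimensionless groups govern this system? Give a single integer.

1

Write exponents as rows Θ,I,T,M / cols f,ΔT,B,γ:
  Θ: [ 0  1  0  0]
  I: [ 0  0 -1  0]
  T: [-1  0 -2 -1]
  M: [ 0  0  1  0]
Echelon form has 3 nonzero rows (pivots: f,ΔT,B)
4 vars − rank 3 = 1 Π group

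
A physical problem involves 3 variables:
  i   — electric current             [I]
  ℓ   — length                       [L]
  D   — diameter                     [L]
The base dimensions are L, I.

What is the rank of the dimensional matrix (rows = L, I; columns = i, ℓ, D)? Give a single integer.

Write exponents as rows L,I / cols i,ℓ,D:
  L: [ 0  1  1]
  I: [ 1  0  0]
Row reduction gives pivot columns i,ℓ; rank = 2

2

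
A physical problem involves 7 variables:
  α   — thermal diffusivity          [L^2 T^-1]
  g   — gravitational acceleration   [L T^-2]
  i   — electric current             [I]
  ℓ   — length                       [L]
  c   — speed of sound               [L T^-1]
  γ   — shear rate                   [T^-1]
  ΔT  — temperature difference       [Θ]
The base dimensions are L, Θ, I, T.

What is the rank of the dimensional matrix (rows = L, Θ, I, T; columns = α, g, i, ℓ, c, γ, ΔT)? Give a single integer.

4

Exponent matrix [L,Θ,I,T] × [α,g,i,ℓ,c,γ,ΔT]:
  L: [ 2  1  0  1  1  0  0]
  Θ: [ 0  0  0  0  0  0  1]
  I: [ 0  0  1  0  0  0  0]
  T: [-1 -2  0  0 -1 -1  0]
Row reduction gives pivot columns α,g,i,ΔT; rank = 4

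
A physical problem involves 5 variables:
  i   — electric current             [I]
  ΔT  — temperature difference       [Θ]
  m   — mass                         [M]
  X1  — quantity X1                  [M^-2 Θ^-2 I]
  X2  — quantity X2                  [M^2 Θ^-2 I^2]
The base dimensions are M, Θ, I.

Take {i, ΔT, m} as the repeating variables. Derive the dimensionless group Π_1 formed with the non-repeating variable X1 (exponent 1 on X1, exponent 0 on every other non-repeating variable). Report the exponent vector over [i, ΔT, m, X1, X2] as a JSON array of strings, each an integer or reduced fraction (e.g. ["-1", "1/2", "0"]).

Write exponents as rows M,Θ,I / cols i,ΔT,m,X1,X2:
  M: [ 0  0  1 -2  2]
  Θ: [ 0  1  0 -2 -2]
  I: [ 1  0  0  1  2]
RREF → pivots at {i,ΔT,m} ⇒ r = 3
Repeat: i,ΔT,m; free: X1,X2
RREF:
  r0: [   1    0    0    1    2]
  r1: [   0    1    0   -2   -2]
  r2: [   0    0    1   -2    2]
Fix exponent of X1 at 1, X2 at 0; solve each RREF row for its pivot's exponent:
  r0: exp(i) + (1)·1 = 0 ⇒ exp(i) = -1
  r1: exp(ΔT) + (-2)·1 = 0 ⇒ exp(ΔT) = 2
  r2: exp(m) + (-2)·1 = 0 ⇒ exp(m) = 2
Π_1 = i^-1 · ΔT^2 · m^2 · X1

["-1", "2", "2", "1", "0"]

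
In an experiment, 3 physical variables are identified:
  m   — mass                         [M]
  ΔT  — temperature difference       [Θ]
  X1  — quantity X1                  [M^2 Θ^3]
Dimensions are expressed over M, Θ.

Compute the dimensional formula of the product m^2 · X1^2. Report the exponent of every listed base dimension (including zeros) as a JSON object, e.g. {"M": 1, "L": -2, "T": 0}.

Write exponents as rows M,Θ / cols m,ΔT,X1:
  M: [ 1  0  2]
  Θ: [ 0  1  3]
  [M]: (2)·1+(2)·2 = 6
  [Θ]: (2)·0+(2)·3 = 6
⇒ M^6 Θ^6

{"M": 6, "Θ": 6}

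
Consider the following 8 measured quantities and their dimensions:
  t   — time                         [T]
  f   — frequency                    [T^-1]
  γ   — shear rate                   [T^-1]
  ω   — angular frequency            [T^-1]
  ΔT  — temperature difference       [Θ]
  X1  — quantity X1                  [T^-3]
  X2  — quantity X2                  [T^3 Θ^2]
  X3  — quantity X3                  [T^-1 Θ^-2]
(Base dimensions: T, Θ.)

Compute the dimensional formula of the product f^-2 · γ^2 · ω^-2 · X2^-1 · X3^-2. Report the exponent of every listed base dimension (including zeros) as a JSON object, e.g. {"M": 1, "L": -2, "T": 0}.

Dimensional matrix (T×Θ by t×f×γ×ω×ΔT×X1×X2×X3):
  T: [ 1 -1 -1 -1  0 -3  3 -1]
  Θ: [ 0  0  0  0  1  0  2 -2]
  [T]: (-2)·-1+(2)·-1+(-2)·-1+(-1)·3+(-2)·-1 = 1
  [Θ]: (-2)·0+(2)·0+(-2)·0+(-1)·2+(-2)·-2 = 2
⇒ T Θ^2

{"T": 1, "Θ": 2}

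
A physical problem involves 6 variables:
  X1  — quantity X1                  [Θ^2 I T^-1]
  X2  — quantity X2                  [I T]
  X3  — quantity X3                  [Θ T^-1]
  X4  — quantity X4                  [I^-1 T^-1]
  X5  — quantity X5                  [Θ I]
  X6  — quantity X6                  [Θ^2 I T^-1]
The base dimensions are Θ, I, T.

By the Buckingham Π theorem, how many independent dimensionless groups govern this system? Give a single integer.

4

Exponent matrix [Θ,I,T] × [X1,X2,X3,X4,X5,X6]:
  Θ: [ 2  0  1  0  1  2]
  I: [ 1  1  0 -1  1  1]
  T: [-1  1 -1 -1  0 -1]
Row reduction gives pivot columns X1,X2; rank = 2
Π count = n − r = 6 − 2 = 4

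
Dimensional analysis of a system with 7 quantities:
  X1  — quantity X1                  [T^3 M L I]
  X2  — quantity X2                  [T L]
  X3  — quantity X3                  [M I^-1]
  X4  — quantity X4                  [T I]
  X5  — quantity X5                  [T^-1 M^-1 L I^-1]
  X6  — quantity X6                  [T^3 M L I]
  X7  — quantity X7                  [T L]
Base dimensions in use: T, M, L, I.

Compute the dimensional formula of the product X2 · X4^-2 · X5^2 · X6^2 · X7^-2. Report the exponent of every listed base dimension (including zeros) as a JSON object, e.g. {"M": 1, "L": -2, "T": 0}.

{"T": 1, "M": 0, "L": 3, "I": -2}

Exponent matrix [T,M,L,I] × [X1,X2,X3,X4,X5,X6,X7]:
  T: [ 3  1  0  1 -1  3  1]
  M: [ 1  0  1  0 -1  1  0]
  L: [ 1  1  0  0  1  1  1]
  I: [ 1  0 -1  1 -1  1  0]
  [T]: (1)·1+(-2)·1+(2)·-1+(2)·3+(-2)·1 = 1
  [M]: (1)·0+(-2)·0+(2)·-1+(2)·1+(-2)·0 = 0
  [L]: (1)·1+(-2)·0+(2)·1+(2)·1+(-2)·1 = 3
  [I]: (1)·0+(-2)·1+(2)·-1+(2)·1+(-2)·0 = -2
⇒ T L^3 I^-2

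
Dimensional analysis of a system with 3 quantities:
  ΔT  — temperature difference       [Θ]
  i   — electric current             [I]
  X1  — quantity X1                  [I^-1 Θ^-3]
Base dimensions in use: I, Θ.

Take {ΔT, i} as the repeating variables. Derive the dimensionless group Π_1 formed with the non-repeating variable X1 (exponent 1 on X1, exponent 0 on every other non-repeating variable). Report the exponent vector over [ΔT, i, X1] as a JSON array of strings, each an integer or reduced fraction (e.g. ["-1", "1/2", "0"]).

Write exponents as rows I,Θ / cols ΔT,i,X1:
  I: [ 0  1 -1]
  Θ: [ 1  0 -3]
RREF → pivots at {ΔT,i} ⇒ r = 2
Pivot set = {ΔT,i}, free = {X1}
RREF:
  r0: [   1    0   -3]
  r1: [   0    1   -1]
Fix exponent of X1 at 1; solve each RREF row for its pivot's exponent:
  r0: exp(ΔT) + (-3)·1 = 0 ⇒ exp(ΔT) = 3
  r1: exp(i) + (-1)·1 = 0 ⇒ exp(i) = 1
Π_1 = ΔT^3 · i · X1

["3", "1", "1"]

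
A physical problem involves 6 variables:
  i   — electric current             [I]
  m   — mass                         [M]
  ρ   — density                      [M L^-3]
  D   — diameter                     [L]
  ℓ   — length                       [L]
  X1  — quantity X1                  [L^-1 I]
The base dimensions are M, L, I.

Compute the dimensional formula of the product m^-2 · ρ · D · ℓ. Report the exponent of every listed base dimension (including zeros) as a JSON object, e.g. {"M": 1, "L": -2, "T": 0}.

Dimensional matrix (M×L×I by i×m×ρ×D×ℓ×X1):
  M: [ 0  1  1  0  0  0]
  L: [ 0  0 -3  1  1 -1]
  I: [ 1  0  0  0  0  1]
  [M]: (-2)·1+(1)·1+(1)·0+(1)·0 = -1
  [L]: (-2)·0+(1)·-3+(1)·1+(1)·1 = -1
  [I]: (-2)·0+(1)·0+(1)·0+(1)·0 = 0
⇒ M^-1 L^-1

{"M": -1, "L": -1, "I": 0}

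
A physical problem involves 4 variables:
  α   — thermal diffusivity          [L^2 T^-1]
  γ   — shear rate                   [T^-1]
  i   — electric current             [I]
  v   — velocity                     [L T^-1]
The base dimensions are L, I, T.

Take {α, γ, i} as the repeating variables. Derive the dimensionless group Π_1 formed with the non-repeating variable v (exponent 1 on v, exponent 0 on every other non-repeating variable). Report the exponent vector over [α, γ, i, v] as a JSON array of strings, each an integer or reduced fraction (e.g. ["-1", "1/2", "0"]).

["-1/2", "-1/2", "0", "1"]

Dimensional matrix (L×I×T by α×γ×i×v):
  L: [ 2  0  0  1]
  I: [ 0  0  1  0]
  T: [-1 -1  0 -1]
Row reduction gives pivot columns α,γ,i; rank = 3
Pivot set = {α,γ,i}, free = {v}
RREF:
  r0: [   1    0    0  1/2]
  r1: [   0    1    0  1/2]
  r2: [   0    0    1    0]
Fix exponent of v at 1; solve each RREF row for its pivot's exponent:
  r0: exp(α) + (1/2)·1 = 0 ⇒ exp(α) = -1/2
  r1: exp(γ) + (1/2)·1 = 0 ⇒ exp(γ) = -1/2
  r2: exp(i) + (0)·1 = 0 ⇒ exp(i) = 0
Π_1 = α^(-1/2) · γ^(-1/2) · v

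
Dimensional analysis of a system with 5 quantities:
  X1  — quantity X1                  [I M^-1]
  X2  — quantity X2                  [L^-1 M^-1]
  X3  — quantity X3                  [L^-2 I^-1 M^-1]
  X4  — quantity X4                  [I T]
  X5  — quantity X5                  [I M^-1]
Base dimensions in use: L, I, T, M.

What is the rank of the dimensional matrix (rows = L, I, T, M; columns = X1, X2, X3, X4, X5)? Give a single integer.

3

Dimensional matrix (L×I×T×M by X1×X2×X3×X4×X5):
  L: [ 0 -1 -2  0  0]
  I: [ 1  0 -1  1  1]
  T: [ 0  0  0  1  0]
  M: [-1 -1 -1  0 -1]
Echelon form has 3 nonzero rows (pivots: X1,X2,X4)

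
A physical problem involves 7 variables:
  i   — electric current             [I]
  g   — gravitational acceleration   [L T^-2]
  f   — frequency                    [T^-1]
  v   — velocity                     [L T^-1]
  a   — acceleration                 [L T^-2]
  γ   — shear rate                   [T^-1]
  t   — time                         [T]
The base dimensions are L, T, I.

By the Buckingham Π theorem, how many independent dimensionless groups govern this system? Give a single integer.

Dimensional matrix (L×T×I by i×g×f×v×a×γ×t):
  L: [ 0  1  0  1  1  0  0]
  T: [ 0 -2 -1 -1 -2 -1  1]
  I: [ 1  0  0  0  0  0  0]
Row reduction gives pivot columns i,g,f; rank = 3
n=7, r=3 ⇒ 4 dimensionless groups

4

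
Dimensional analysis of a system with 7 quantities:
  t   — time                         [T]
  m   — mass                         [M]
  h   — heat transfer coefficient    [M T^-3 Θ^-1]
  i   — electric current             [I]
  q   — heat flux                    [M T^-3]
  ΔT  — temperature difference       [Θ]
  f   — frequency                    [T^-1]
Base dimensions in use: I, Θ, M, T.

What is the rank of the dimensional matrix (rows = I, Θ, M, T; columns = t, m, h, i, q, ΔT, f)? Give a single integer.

Write exponents as rows I,Θ,M,T / cols t,m,h,i,q,ΔT,f:
  I: [ 0  0  0  1  0  0  0]
  Θ: [ 0  0 -1  0  0  1  0]
  M: [ 0  1  1  0  1  0  0]
  T: [ 1  0 -3  0 -3  0 -1]
RREF → pivots at {t,m,h,i} ⇒ r = 4

4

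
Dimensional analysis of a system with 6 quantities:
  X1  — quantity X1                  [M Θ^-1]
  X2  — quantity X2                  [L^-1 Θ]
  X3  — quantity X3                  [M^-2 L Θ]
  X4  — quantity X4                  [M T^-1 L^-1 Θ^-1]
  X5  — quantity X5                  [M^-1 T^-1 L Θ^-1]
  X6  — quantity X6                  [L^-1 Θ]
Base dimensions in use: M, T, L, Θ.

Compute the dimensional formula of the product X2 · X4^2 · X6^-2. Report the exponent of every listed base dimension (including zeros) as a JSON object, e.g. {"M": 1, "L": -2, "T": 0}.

Dimensional matrix (M×T×L×Θ by X1×X2×X3×X4×X5×X6):
  M: [ 1  0 -2  1 -1  0]
  T: [ 0  0  0 -1 -1  0]
  L: [ 0 -1  1 -1  1 -1]
  Θ: [-1  1  1 -1 -1  1]
  [M]: (1)·0+(2)·1+(-2)·0 = 2
  [T]: (1)·0+(2)·-1+(-2)·0 = -2
  [L]: (1)·-1+(2)·-1+(-2)·-1 = -1
  [Θ]: (1)·1+(2)·-1+(-2)·1 = -3
⇒ M^2 T^-2 L^-1 Θ^-3

{"M": 2, "T": -2, "L": -1, "Θ": -3}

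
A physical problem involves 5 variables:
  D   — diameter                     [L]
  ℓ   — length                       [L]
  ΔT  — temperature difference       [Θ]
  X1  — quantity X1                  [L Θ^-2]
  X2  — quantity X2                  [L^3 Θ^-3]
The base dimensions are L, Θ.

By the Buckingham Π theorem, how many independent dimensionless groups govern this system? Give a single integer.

Dimensional matrix (L×Θ by D×ℓ×ΔT×X1×X2):
  L: [ 1  1  0  1  3]
  Θ: [ 0  0  1 -2 -3]
RREF → pivots at {D,ΔT} ⇒ r = 2
Π count = n − r = 5 − 2 = 3

3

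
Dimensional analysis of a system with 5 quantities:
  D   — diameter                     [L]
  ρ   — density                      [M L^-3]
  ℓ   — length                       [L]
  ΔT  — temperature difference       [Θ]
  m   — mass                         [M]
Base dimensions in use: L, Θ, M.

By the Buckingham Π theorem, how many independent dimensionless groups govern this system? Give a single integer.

2

Exponent matrix [L,Θ,M] × [D,ρ,ℓ,ΔT,m]:
  L: [ 1 -3  1  0  0]
  Θ: [ 0  0  0  1  0]
  M: [ 0  1  0  0  1]
RREF → pivots at {D,ρ,ΔT} ⇒ r = 3
Π count = n − r = 5 − 3 = 2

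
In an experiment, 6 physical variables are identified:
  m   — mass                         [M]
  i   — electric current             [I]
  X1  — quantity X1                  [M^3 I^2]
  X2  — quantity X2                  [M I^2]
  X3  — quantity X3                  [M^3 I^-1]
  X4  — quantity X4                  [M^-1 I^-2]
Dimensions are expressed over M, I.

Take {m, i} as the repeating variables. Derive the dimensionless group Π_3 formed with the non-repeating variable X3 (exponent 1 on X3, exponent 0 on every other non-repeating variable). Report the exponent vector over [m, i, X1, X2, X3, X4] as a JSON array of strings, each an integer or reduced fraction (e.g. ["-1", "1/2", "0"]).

Write exponents as rows M,I / cols m,i,X1,X2,X3,X4:
  M: [ 1  0  3  1  3 -1]
  I: [ 0  1  2  2 -1 -2]
Row reduction gives pivot columns m,i; rank = 2
Repeat: m,i; free: X1,X2,X3,X4
RREF:
  r0: [   1    0    3    1    3   -1]
  r1: [   0    1    2    2   -1   -2]
Fix exponent of X3 at 1, X1 at 0, X2 at 0, X4 at 0; solve each RREF row for its pivot's exponent:
  r0: exp(m) + (3)·1 = 0 ⇒ exp(m) = -3
  r1: exp(i) + (-1)·1 = 0 ⇒ exp(i) = 1
Π_3 = m^-3 · i · X3

["-3", "1", "0", "0", "1", "0"]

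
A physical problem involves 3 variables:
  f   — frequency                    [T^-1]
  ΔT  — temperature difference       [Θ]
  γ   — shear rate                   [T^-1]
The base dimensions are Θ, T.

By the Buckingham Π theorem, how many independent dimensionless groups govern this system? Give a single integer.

Dimensional matrix (Θ×T by f×ΔT×γ):
  Θ: [ 0  1  0]
  T: [-1  0 -1]
RREF → pivots at {f,ΔT} ⇒ r = 2
3 vars − rank 2 = 1 Π group

1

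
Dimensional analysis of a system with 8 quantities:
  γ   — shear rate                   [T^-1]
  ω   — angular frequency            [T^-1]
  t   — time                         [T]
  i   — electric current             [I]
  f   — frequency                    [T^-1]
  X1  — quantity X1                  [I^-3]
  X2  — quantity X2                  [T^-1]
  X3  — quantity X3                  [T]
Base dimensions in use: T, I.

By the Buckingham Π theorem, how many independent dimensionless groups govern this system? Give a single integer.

Exponent matrix [T,I] × [γ,ω,t,i,f,X1,X2,X3]:
  T: [-1 -1  1  0 -1  0 -1  1]
  I: [ 0  0  0  1  0 -3  0  0]
Row reduction gives pivot columns γ,i; rank = 2
Π count = n − r = 8 − 2 = 6

6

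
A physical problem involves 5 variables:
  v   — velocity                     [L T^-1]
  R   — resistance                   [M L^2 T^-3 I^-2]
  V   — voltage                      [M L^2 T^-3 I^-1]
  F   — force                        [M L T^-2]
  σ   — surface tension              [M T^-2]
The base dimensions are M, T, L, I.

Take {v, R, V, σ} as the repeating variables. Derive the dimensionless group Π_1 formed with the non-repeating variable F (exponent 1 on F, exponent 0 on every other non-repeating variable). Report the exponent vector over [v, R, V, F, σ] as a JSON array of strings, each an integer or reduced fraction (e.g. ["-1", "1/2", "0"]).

["1", "1", "-2", "1", "0"]

Write exponents as rows M,T,L,I / cols v,R,V,F,σ:
  M: [ 0  1  1  1  1]
  T: [-1 -3 -3 -2 -2]
  L: [ 1  2  2  1  0]
  I: [ 0 -2 -1  0  0]
Echelon form has 4 nonzero rows (pivots: v,R,V,σ)
Pivot set = {v,R,V,σ}, free = {F}
RREF:
  r0: [   1    0    0   -1    0]
  r1: [   0    1    0   -1    0]
  r2: [   0    0    1    2    0]
  r3: [   0    0    0    0    1]
Fix exponent of F at 1; solve each RREF row for its pivot's exponent:
  r0: exp(v) + (-1)·1 = 0 ⇒ exp(v) = 1
  r1: exp(R) + (-1)·1 = 0 ⇒ exp(R) = 1
  r2: exp(V) + (2)·1 = 0 ⇒ exp(V) = -2
  r3: exp(σ) + (0)·1 = 0 ⇒ exp(σ) = 0
Π_1 = v · R · V^-2 · F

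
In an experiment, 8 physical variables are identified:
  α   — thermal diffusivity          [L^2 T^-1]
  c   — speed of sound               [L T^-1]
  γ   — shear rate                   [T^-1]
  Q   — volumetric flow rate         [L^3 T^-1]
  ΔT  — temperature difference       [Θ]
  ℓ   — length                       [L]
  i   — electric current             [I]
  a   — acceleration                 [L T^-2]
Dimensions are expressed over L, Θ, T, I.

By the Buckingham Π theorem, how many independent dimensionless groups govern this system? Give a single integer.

Exponent matrix [L,Θ,T,I] × [α,c,γ,Q,ΔT,ℓ,i,a]:
  L: [ 2  1  0  3  0  1  0  1]
  Θ: [ 0  0  0  0  1  0  0  0]
  T: [-1 -1 -1 -1  0  0  0 -2]
  I: [ 0  0  0  0  0  0  1  0]
Echelon form has 4 nonzero rows (pivots: α,c,ΔT,i)
Π count = n − r = 8 − 4 = 4

4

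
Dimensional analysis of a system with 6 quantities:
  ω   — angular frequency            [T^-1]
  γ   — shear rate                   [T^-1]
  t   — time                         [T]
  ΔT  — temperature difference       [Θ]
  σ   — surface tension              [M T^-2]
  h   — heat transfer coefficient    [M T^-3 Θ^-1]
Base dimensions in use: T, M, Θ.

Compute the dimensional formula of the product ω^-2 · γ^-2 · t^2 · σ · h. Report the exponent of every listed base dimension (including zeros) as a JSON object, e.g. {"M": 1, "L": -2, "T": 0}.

{"T": 1, "M": 2, "Θ": -1}

Dimensional matrix (T×M×Θ by ω×γ×t×ΔT×σ×h):
  T: [-1 -1  1  0 -2 -3]
  M: [ 0  0  0  0  1  1]
  Θ: [ 0  0  0  1  0 -1]
  [T]: (-2)·-1+(-2)·-1+(2)·1+(1)·-2+(1)·-3 = 1
  [M]: (-2)·0+(-2)·0+(2)·0+(1)·1+(1)·1 = 2
  [Θ]: (-2)·0+(-2)·0+(2)·0+(1)·0+(1)·-1 = -1
⇒ T M^2 Θ^-1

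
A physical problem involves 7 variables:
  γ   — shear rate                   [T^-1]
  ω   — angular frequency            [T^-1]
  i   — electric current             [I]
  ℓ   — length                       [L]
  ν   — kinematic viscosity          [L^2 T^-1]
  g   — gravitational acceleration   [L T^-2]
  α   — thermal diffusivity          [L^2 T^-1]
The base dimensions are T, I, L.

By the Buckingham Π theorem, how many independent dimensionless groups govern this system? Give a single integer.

Write exponents as rows T,I,L / cols γ,ω,i,ℓ,ν,g,α:
  T: [-1 -1  0  0 -1 -2 -1]
  I: [ 0  0  1  0  0  0  0]
  L: [ 0  0  0  1  2  1  2]
RREF → pivots at {γ,i,ℓ} ⇒ r = 3
n=7, r=3 ⇒ 4 dimensionless groups

4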